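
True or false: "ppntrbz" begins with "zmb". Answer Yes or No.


Input string: 'ppntrbz'
Prefix to check: 'zmb'
First 3 characters of input: 'ppn'
Match: False
Result: No


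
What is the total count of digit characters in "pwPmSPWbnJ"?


Input string: 'pwPmSPWbnJ'
Operation: count digit characters (0-9)
Scan: 'p', 'w', 'P', 'm', 'S', 'P', 'W', 'b', 'n', 'J'
Digits found: 0
Result: 0


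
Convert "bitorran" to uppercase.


Input string: 'bitorran'
Operation: convert each letter to uppercase
Mapping: 'b'->'B', 'i'->'I', 't'->'T', 'o'->'O', 'r'->'R', 'r'->'R', 'a'->'A', 'n'->'N'
Result: BITORRAN


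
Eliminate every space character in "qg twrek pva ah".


Input string: 'qg twrek pva ah'
Operation: remove all spaces
Words: 'qg', 'twrek', 'pva', 'ah'
Join without spaces: qgtwrekpvaah


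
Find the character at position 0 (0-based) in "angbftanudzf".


Input string: 'angbftanudzf'
Operation: get character at index 0
Index mapping: s[0]='a'
Result: 'a'


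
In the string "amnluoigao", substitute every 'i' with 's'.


Input string: 'amnluoigao'
Operation: replace 'i' with 's'
Positions of 'i': 6
After replacement: amnluosgao


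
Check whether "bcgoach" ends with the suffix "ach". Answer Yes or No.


Input string: 'bcgoach'
Suffix to check: 'ach'
Last 3 characters of input: 'ach'
Match: True
Result: Yes


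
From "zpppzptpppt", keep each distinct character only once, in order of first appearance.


Input: 'zpppzptpppt'
Operation: keep first occurrence of each character
Scan: s[0]='z' new -> keep; s[1]='p' new -> keep; s[2]='p' seen -> skip; s[3]='p' seen -> skip; s[4]='z' seen -> skip; s[5]='p' seen -> skip; s[6]='t' new -> keep; s[7]='p' seen -> skip; s[8]='p' seen -> skip; s[9]='p' seen -> skip; s[10]='t' seen -> skip
Result: zpt


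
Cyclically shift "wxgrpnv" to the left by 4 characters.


Input: 'wxgrpnv', shift = 4
Operation: split at index 4 and swap parts
Front part s[0:4] = 'wxgr'
Back part s[4:] = 'pnv'
Rotated = back + front = 'pnv' + 'wxgr'
Result: pnvwxgr


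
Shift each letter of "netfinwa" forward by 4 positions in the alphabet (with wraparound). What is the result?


Input: 'netfinwa', shift = 4
Operation: for each letter, (position + 4) mod 26
Mapping: 'n'(13+4=17)->'r', 'e'(4+4=8)->'i', 't'(19+4=23)->'x', 'f'(5+4=9)->'j', 'i'(8+4=12)->'m', 'n'(13+4=17)->'r', 'w'(22+4=26, 26 mod 26=0)->'a', 'a'(0+4=4)->'e'
Result: rixjmrae


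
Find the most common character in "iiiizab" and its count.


Input: 'iiiizab'
Operation: tally each character
Counts: 'a':1, 'b':1, 'i':4, 'z':1
Maximum: 'i' appears 4 times


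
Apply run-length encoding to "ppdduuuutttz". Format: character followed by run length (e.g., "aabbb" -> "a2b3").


Input: 'ppdduuuutttz'
Operation: identify consecutive runs
Runs: 'pp' -> p2, 'dd' -> d2, 'uuuu' -> u4, 'ttt' -> t3, 'z' -> z1
Encoded: p2d2u4t3z1


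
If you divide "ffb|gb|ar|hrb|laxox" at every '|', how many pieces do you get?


Input string: 'ffb|gb|ar|hrb|laxox'
Delimiter: '|'
Split result: 'ffb', 'gb', 'ar', 'hrb', 'laxox'
Number of parts: 5


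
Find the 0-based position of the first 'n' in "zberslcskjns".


Input string: 'zberslcskjns'
Target: 'n'
Scanning left to right: s[0]='z', s[1]='b', s[2]='e', s[3]='r', s[4]='s', s[5]='l', s[6]='c', s[7]='s', s[8]='k', s[9]='j', s[10]='n'
First match at index: 10


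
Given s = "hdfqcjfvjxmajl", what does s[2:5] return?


Input string: 'hdfqcjfvjxmajl'
Operation: slice [2:5]
Extract characters: s[2]='f', s[3]='q', s[4]='c'
Result: fqc


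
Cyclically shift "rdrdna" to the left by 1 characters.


Input: 'rdrdna', shift = 1
Operation: split at index 1 and swap parts
Front part s[0:1] = 'r'
Back part s[1:] = 'drdna'
Rotated = back + front = 'drdna' + 'r'
Result: drdnar


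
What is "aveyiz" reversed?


Input string: 'aveyiz'
Operation: reverse character order
Original order: 'a' -> 'v' -> 'e' -> 'y' -> 'i' -> 'z'
Reversed order: 'z' -> 'i' -> 'y' -> 'e' -> 'v' -> 'a'
Result: ziyeva


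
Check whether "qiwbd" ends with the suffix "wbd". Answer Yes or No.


Input string: 'qiwbd'
Suffix to check: 'wbd'
Last 3 characters of input: 'wbd'
Match: True
Result: Yes


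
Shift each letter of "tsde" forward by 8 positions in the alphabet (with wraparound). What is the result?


Input: 'tsde', shift = 8
Operation: for each letter, (position + 8) mod 26
Mapping: 't'(19+8=27, 27 mod 26=1)->'b', 's'(18+8=26, 26 mod 26=0)->'a', 'd'(3+8=11)->'l', 'e'(4+8=12)->'m'
Result: balm


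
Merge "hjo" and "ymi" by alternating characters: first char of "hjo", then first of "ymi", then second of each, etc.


String 1: 'hjo'
String 2: 'ymi'
Operation: alternate characters
Pairs: 'h'+'y', 'j'+'m', 'o'+'i'
Result: hyjmoi


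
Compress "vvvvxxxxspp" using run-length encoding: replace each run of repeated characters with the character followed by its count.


Input: 'vvvvxxxxspp'
Operation: identify consecutive runs
Runs: 'vvvv' -> v4, 'xxxx' -> x4, 's' -> s1, 'pp' -> p2
Encoded: v4x4s1p2


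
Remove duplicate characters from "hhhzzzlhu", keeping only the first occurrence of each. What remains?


Input: 'hhhzzzlhu'
Operation: keep first occurrence of each character
Scan: s[0]='h' new -> keep; s[1]='h' seen -> skip; s[2]='h' seen -> skip; s[3]='z' new -> keep; s[4]='z' seen -> skip; s[5]='z' seen -> skip; s[6]='l' new -> keep; s[7]='h' seen -> skip; s[8]='u' new -> keep
Result: hzlu


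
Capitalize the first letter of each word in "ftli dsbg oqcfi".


Input string: 'ftli dsbg oqcfi'
Operation: capitalize first letter of each word
Word transformations: 'ftli'->'Ftli', 'dsbg'->'Dsbg', 'oqcfi'->'Oqcfi'
Result: Ftli Dsbg Oqcfi


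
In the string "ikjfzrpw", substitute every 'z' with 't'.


Input string: 'ikjfzrpw'
Operation: replace 'z' with 't'
Positions of 'z': 4
After replacement: ikjftrpw


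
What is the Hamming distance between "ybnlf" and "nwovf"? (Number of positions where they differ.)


String 1: 'ybnlf'
String 2: 'nwovf'
Compare each position: pos 0: 'y'!='n', pos 1: 'b'!='w', pos 2: 'n'!='o', pos 3: 'l'!='v', pos 4: 'f'=='f'
Differing positions: 4
Hamming distance: 4


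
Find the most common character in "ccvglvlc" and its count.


Input: 'ccvglvlc'
Operation: tally each character
Counts: 'c':3, 'g':1, 'l':2, 'v':2
Maximum: 'c' appears 3 times


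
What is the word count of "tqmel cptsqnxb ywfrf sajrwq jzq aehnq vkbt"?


Input string: 'tqmel cptsqnxb ywfrf sajrwq jzq aehnq vkbt'
Operation: split by spaces
Words found: 'tqmel', 'cptsqnxb', 'ywfrf', 'sajrwq', 'jzq', 'aehnq', 'vkbt'
Word count: 7


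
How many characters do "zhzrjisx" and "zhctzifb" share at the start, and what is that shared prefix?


String 1: 'zhzrjisx'
String 2: 'zhctzifb'
Compare position by position:
pos 0: 'z' vs 'z' match
pos 1: 'h' vs 'h' match
pos 2: 'z' vs 'c' differ -> stop
Longest common prefix: "zh" (length 2)


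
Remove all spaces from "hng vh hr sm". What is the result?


Input string: 'hng vh hr sm'
Operation: remove all spaces
Words: 'hng', 'vh', 'hr', 'sm'
Join without spaces: hngvhhrsm


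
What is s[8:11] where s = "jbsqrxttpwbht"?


Input string: 'jbsqrxttpwbht'
Operation: slice [8:11]
Extract characters: s[8]='p', s[9]='w', s[10]='b'
Result: pwb


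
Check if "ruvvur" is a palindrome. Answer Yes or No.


Input string: 'ruvvur'
Reversed: 'ruvvur'
Compare pairs: s[0]='r' vs s[5]='r' (match), s[1]='u' vs s[4]='u' (match), s[2]='v' vs s[3]='v' (match)
Palindrome: Yes


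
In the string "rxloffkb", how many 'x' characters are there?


Input string: 'rxloffkb'
Target character: 'x'
Scan each position: s[1]='x'
Matches found at indices: 1
Total: 1


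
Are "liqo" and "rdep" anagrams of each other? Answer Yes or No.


String 1: 'liqo' -> sorted: 'iloq'
String 2: 'rdep' -> sorted: 'depr'
Compare sorted forms: 'iloq' != 'depr'
Anagram: No


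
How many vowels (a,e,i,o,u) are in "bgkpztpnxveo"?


Input string: 'bgkpztpnxveo'
Operation: count vowels (a, e, i, o, u)
Scan: s[0]='b', s[1]='g', s[2]='k', s[3]='p', s[4]='z', s[5]='t', s[6]='p', s[7]='n', s[8]='x', s[9]='v', s[10]='e' (vowel), s[11]='o' (vowel)
Vowels found: 2
Result: 2


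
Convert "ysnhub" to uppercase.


Input string: 'ysnhub'
Operation: convert each letter to uppercase
Mapping: 'y'->'Y', 's'->'S', 'n'->'N', 'h'->'H', 'u'->'U', 'b'->'B'
Result: YSNHUB


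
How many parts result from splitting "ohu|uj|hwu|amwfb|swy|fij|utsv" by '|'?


Input string: 'ohu|uj|hwu|amwfb|swy|fij|utsv'
Delimiter: '|'
Split result: 'ohu', 'uj', 'hwu', 'amwfb', 'swy', 'fij', 'utsv'
Number of parts: 7


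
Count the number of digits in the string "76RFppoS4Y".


Input string: '76RFppoS4Y'
Operation: count digit characters (0-9)
Scan: '7'(digit), '6'(digit), 'R', 'F', 'p', 'p', 'o', 'S', '4'(digit), 'Y'
Digits found: 3
Result: 3


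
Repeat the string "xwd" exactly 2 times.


Input string: 'xwd'
Operation: repeat 2 times
Concatenation: 'xwd' + 'xwd'
Result: xwdxwd


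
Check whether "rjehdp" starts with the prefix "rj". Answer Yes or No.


Input string: 'rjehdp'
Prefix to check: 'rj'
First 2 characters of input: 'rj'
Match: True
Result: Yes


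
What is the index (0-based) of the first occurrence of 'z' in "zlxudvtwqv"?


Input string: 'zlxudvtwqv'
Target: 'z'
Scanning left to right: s[0]='z'
First match at index: 0


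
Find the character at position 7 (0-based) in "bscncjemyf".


Input string: 'bscncjemyf'
Operation: get character at index 7
Index mapping: s[0]='b', s[1]='s', s[2]='c', s[3]='n', s[4]='c', s[5]='j', s[6]='e', s[7]='m'
Result: 'm'


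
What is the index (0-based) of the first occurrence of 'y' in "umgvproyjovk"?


Input string: 'umgvproyjovk'
Target: 'y'
Scanning left to right: s[0]='u', s[1]='m', s[2]='g', s[3]='v', s[4]='p', s[5]='r', s[6]='o', s[7]='y'
First match at index: 7


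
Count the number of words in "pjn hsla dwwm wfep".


Input string: 'pjn hsla dwwm wfep'
Operation: split by spaces
Words found: 'pjn', 'hsla', 'dwwm', 'wfep'
Word count: 4


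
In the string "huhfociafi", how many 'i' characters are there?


Input string: 'huhfociafi'
Target character: 'i'
Scan each position: s[6]='i', s[9]='i'
Matches found at indices: 6, 9
Total: 2


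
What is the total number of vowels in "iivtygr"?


Input string: 'iivtygr'
Operation: count vowels (a, e, i, o, u)
Scan: s[0]='i' (vowel), s[1]='i' (vowel), s[2]='v', s[3]='t', s[4]='y', s[5]='g', s[6]='r'
Vowels found: 2
Result: 2


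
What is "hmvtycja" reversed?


Input string: 'hmvtycja'
Operation: reverse character order
Original order: 'h' -> 'm' -> 'v' -> 't' -> 'y' -> 'c' -> 'j' -> 'a'
Reversed order: 'a' -> 'j' -> 'c' -> 'y' -> 't' -> 'v' -> 'm' -> 'h'
Result: ajcytvmh


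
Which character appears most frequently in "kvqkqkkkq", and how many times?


Input: 'kvqkqkkkq'
Operation: tally each character
Counts: 'k':5, 'q':3, 'v':1
Maximum: 'k' appears 5 times


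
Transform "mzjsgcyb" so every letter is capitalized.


Input string: 'mzjsgcyb'
Operation: convert each letter to uppercase
Mapping: 'm'->'M', 'z'->'Z', 'j'->'J', 's'->'S', 'g'->'G', 'c'->'C', 'y'->'Y', 'b'->'B'
Result: MZJSGCYB


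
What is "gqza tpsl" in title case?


Input string: 'gqza tpsl'
Operation: capitalize first letter of each word
Word transformations: 'gqza'->'Gqza', 'tpsl'->'Tpsl'
Result: Gqza Tpsl


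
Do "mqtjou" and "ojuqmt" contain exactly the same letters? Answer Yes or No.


String 1: 'mqtjou' -> sorted: 'jmoqtu'
String 2: 'ojuqmt' -> sorted: 'jmoqtu'
Compare sorted forms: 'jmoqtu' == 'jmoqtu'
Anagram: Yes


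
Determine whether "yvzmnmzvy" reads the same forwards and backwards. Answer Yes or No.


Input string: 'yvzmnmzvy'
Reversed: 'yvzmnmzvy'
Compare pairs: s[0]='y' vs s[8]='y' (match), s[1]='v' vs s[7]='v' (match), s[2]='z' vs s[6]='z' (match), s[3]='m' vs s[5]='m' (match)
Palindrome: Yes


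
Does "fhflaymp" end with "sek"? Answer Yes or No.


Input string: 'fhflaymp'
Suffix to check: 'sek'
Last 3 characters of input: 'ymp'
Match: False
Result: No


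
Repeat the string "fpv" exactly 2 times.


Input string: 'fpv'
Operation: repeat 2 times
Concatenation: 'fpv' + 'fpv'
Result: fpvfpv


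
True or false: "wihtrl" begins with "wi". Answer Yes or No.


Input string: 'wihtrl'
Prefix to check: 'wi'
First 2 characters of input: 'wi'
Match: True
Result: Yes


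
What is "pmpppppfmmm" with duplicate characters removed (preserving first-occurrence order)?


Input: 'pmpppppfmmm'
Operation: keep first occurrence of each character
Scan: s[0]='p' new -> keep; s[1]='m' new -> keep; s[2]='p' seen -> skip; s[3]='p' seen -> skip; s[4]='p' seen -> skip; s[5]='p' seen -> skip; s[6]='p' seen -> skip; s[7]='f' new -> keep; s[8]='m' seen -> skip; s[9]='m' seen -> skip; s[10]='m' seen -> skip
Result: pmf


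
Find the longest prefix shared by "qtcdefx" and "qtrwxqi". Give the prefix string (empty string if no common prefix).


String 1: 'qtcdefx'
String 2: 'qtrwxqi'
Compare position by position:
pos 0: 'q' vs 'q' match
pos 1: 't' vs 't' match
pos 2: 'c' vs 'r' differ -> stop
Longest common prefix: "qt" (length 2)


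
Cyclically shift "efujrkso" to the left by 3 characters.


Input: 'efujrkso', shift = 3
Operation: split at index 3 and swap parts
Front part s[0:3] = 'efu'
Back part s[3:] = 'jrkso'
Rotated = back + front = 'jrkso' + 'efu'
Result: jrksoefu


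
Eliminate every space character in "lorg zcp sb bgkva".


Input string: 'lorg zcp sb bgkva'
Operation: remove all spaces
Words: 'lorg', 'zcp', 'sb', 'bgkva'
Join without spaces: lorgzcpsbbgkva


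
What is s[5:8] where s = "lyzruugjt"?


Input string: 'lyzruugjt'
Operation: slice [5:8]
Extract characters: s[5]='u', s[6]='g', s[7]='j'
Result: ugj


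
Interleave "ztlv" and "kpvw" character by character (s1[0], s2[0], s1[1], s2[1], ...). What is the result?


String 1: 'ztlv'
String 2: 'kpvw'
Operation: alternate characters
Pairs: 'z'+'k', 't'+'p', 'l'+'v', 'v'+'w'
Result: zktplvvw


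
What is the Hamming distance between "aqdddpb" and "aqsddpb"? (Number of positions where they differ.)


String 1: 'aqdddpb'
String 2: 'aqsddpb'
Compare each position: pos 0: 'a'=='a', pos 1: 'q'=='q', pos 2: 'd'!='s', pos 3: 'd'=='d', pos 4: 'd'=='d', pos 5: 'p'=='p', pos 6: 'b'=='b'
Differing positions: 1
Hamming distance: 1


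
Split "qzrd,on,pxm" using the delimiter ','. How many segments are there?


Input string: 'qzrd,on,pxm'
Delimiter: ','
Split result: 'qzrd', 'on', 'pxm'
Number of parts: 3


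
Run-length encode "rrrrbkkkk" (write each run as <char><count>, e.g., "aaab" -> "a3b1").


Input: 'rrrrbkkkk'
Operation: identify consecutive runs
Runs: 'rrrr' -> r4, 'b' -> b1, 'kkkk' -> k4
Encoded: r4b1k4


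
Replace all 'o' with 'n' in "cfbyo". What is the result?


Input string: 'cfbyo'
Operation: replace 'o' with 'n'
Positions of 'o': 4
After replacement: cfbyn


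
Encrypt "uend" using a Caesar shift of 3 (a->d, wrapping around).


Input: 'uend', shift = 3
Operation: for each letter, (position + 3) mod 26
Mapping: 'u'(20+3=23)->'x', 'e'(4+3=7)->'h', 'n'(13+3=16)->'q', 'd'(3+3=6)->'g'
Result: xhqg


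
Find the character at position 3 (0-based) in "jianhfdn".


Input string: 'jianhfdn'
Operation: get character at index 3
Index mapping: s[0]='j', s[1]='i', s[2]='a', s[3]='n'
Result: 'n'


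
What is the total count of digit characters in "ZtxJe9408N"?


Input string: 'ZtxJe9408N'
Operation: count digit characters (0-9)
Scan: 'Z', 't', 'x', 'J', 'e', '9'(digit), '4'(digit), '0'(digit), '8'(digit), 'N'
Digits found: 4
Result: 4


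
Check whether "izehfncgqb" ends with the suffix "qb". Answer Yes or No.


Input string: 'izehfncgqb'
Suffix to check: 'qb'
Last 2 characters of input: 'qb'
Match: True
Result: Yes


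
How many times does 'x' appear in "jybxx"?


Input string: 'jybxx'
Target character: 'x'
Scan each position: s[3]='x', s[4]='x'
Matches found at indices: 3, 4
Total: 2


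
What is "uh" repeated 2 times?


Input string: 'uh'
Operation: repeat 2 times
Concatenation: 'uh' + 'uh'
Result: uhuh


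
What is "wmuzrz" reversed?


Input string: 'wmuzrz'
Operation: reverse character order
Original order: 'w' -> 'm' -> 'u' -> 'z' -> 'r' -> 'z'
Reversed order: 'z' -> 'r' -> 'z' -> 'u' -> 'm' -> 'w'
Result: zrzumw


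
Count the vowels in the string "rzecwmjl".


Input string: 'rzecwmjl'
Operation: count vowels (a, e, i, o, u)
Scan: s[0]='r', s[1]='z', s[2]='e' (vowel), s[3]='c', s[4]='w', s[5]='m', s[6]='j', s[7]='l'
Vowels found: 1
Result: 1


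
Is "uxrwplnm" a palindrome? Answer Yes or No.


Input string: 'uxrwplnm'
Reversed: 'mnlpwrxu'
Compare pairs: s[0]='u' vs s[7]='m' (mismatch), s[1]='x' vs s[6]='n' (mismatch), s[2]='r' vs s[5]='l' (mismatch), s[3]='w' vs s[4]='p' (mismatch)
Palindrome: No


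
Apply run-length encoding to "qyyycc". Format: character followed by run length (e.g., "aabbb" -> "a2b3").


Input: 'qyyycc'
Operation: identify consecutive runs
Runs: 'q' -> q1, 'yyy' -> y3, 'cc' -> c2
Encoded: q1y3c2


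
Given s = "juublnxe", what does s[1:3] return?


Input string: 'juublnxe'
Operation: slice [1:3]
Extract characters: s[1]='u', s[2]='u'
Result: uu


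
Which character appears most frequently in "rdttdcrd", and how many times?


Input: 'rdttdcrd'
Operation: tally each character
Counts: 'c':1, 'd':3, 'r':2, 't':2
Maximum: 'd' appears 3 times


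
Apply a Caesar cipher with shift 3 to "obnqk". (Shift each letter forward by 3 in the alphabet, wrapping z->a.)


Input: 'obnqk', shift = 3
Operation: for each letter, (position + 3) mod 26
Mapping: 'o'(14+3=17)->'r', 'b'(1+3=4)->'e', 'n'(13+3=16)->'q', 'q'(16+3=19)->'t', 'k'(10+3=13)->'n'
Result: reqtn


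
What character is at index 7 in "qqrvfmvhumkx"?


Input string: 'qqrvfmvhumkx'
Operation: get character at index 7
Index mapping: s[0]='q', s[1]='q', s[2]='r', s[3]='v', s[4]='f', s[5]='m', s[6]='v', s[7]='h'
Result: 'h'


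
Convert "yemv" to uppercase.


Input string: 'yemv'
Operation: convert each letter to uppercase
Mapping: 'y'->'Y', 'e'->'E', 'm'->'M', 'v'->'V'
Result: YEMV


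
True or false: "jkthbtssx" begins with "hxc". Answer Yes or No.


Input string: 'jkthbtssx'
Prefix to check: 'hxc'
First 3 characters of input: 'jkt'
Match: False
Result: No


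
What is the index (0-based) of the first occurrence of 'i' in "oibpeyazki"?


Input string: 'oibpeyazki'
Target: 'i'
Scanning left to right: s[0]='o', s[1]='i'
First match at index: 1


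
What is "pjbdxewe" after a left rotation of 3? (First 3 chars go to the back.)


Input: 'pjbdxewe', shift = 3
Operation: split at index 3 and swap parts
Front part s[0:3] = 'pjb'
Back part s[3:] = 'dxewe'
Rotated = back + front = 'dxewe' + 'pjb'
Result: dxewepjb


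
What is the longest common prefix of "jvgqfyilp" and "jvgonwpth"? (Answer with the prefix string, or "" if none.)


String 1: 'jvgqfyilp'
String 2: 'jvgonwpth'
Compare position by position:
pos 0: 'j' vs 'j' match
pos 1: 'v' vs 'v' match
pos 2: 'g' vs 'g' match
pos 3: 'q' vs 'o' differ -> stop
Longest common prefix: "jvg" (length 3)


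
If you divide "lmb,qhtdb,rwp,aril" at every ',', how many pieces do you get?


Input string: 'lmb,qhtdb,rwp,aril'
Delimiter: ','
Split result: 'lmb', 'qhtdb', 'rwp', 'aril'
Number of parts: 4


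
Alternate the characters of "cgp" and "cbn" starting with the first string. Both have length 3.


String 1: 'cgp'
String 2: 'cbn'
Operation: alternate characters
Pairs: 'c'+'c', 'g'+'b', 'p'+'n'
Result: ccgbpn


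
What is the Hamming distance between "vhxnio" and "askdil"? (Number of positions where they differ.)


String 1: 'vhxnio'
String 2: 'askdil'
Compare each position: pos 0: 'v'!='a', pos 1: 'h'!='s', pos 2: 'x'!='k', pos 3: 'n'!='d', pos 4: 'i'=='i', pos 5: 'o'!='l'
Differing positions: 5
Hamming distance: 5


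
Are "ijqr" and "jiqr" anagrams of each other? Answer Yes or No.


String 1: 'ijqr' -> sorted: 'ijqr'
String 2: 'jiqr' -> sorted: 'ijqr'
Compare sorted forms: 'ijqr' == 'ijqr'
Anagram: Yes


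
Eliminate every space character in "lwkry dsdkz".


Input string: 'lwkry dsdkz'
Operation: remove all spaces
Words: 'lwkry', 'dsdkz'
Join without spaces: lwkrydsdkz


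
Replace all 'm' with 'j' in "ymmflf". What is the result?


Input string: 'ymmflf'
Operation: replace 'm' with 'j'
Positions of 'm': 1, 2
After replacement: yjjflf


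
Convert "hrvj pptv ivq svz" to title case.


Input string: 'hrvj pptv ivq svz'
Operation: capitalize first letter of each word
Word transformations: 'hrvj'->'Hrvj', 'pptv'->'Pptv', 'ivq'->'Ivq', 'svz'->'Svz'
Result: Hrvj Pptv Ivq Svz


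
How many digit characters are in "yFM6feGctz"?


Input string: 'yFM6feGctz'
Operation: count digit characters (0-9)
Scan: 'y', 'F', 'M', '6'(digit), 'f', 'e', 'G', 'c', 't', 'z'
Digits found: 1
Result: 1


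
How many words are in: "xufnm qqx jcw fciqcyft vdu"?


Input string: 'xufnm qqx jcw fciqcyft vdu'
Operation: split by spaces
Words found: 'xufnm', 'qqx', 'jcw', 'fciqcyft', 'vdu'
Word count: 5


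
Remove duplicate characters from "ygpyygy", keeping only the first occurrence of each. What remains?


Input: 'ygpyygy'
Operation: keep first occurrence of each character
Scan: s[0]='y' new -> keep; s[1]='g' new -> keep; s[2]='p' new -> keep; s[3]='y' seen -> skip; s[4]='y' seen -> skip; s[5]='g' seen -> skip; s[6]='y' seen -> skip
Result: ygp


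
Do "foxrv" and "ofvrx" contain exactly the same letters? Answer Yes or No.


String 1: 'foxrv' -> sorted: 'forvx'
String 2: 'ofvrx' -> sorted: 'forvx'
Compare sorted forms: 'forvx' == 'forvx'
Anagram: Yes


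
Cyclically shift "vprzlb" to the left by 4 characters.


Input: 'vprzlb', shift = 4
Operation: split at index 4 and swap parts
Front part s[0:4] = 'vprz'
Back part s[4:] = 'lb'
Rotated = back + front = 'lb' + 'vprz'
Result: lbvprz


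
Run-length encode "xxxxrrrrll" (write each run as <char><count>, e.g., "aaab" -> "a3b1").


Input: 'xxxxrrrrll'
Operation: identify consecutive runs
Runs: 'xxxx' -> x4, 'rrrr' -> r4, 'll' -> l2
Encoded: x4r4l2


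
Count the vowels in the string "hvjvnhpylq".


Input string: 'hvjvnhpylq'
Operation: count vowels (a, e, i, o, u)
Scan: s[0]='h', s[1]='v', s[2]='j', s[3]='v', s[4]='n', s[5]='h', s[6]='p', s[7]='y', s[8]='l', s[9]='q'
Vowels found: 0
Result: 0


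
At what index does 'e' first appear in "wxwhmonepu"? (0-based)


Input string: 'wxwhmonepu'
Target: 'e'
Scanning left to right: s[0]='w', s[1]='x', s[2]='w', s[3]='h', s[4]='m', s[5]='o', s[6]='n', s[7]='e'
First match at index: 7


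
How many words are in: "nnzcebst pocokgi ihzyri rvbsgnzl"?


Input string: 'nnzcebst pocokgi ihzyri rvbsgnzl'
Operation: split by spaces
Words found: 'nnzcebst', 'pocokgi', 'ihzyri', 'rvbsgnzl'
Word count: 4


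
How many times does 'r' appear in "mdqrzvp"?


Input string: 'mdqrzvp'
Target character: 'r'
Scan each position: s[3]='r'
Matches found at indices: 3
Total: 1


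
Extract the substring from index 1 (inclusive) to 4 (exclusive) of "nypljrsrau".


Input string: 'nypljrsrau'
Operation: slice [1:4]
Extract characters: s[1]='y', s[2]='p', s[3]='l'
Result: ypl


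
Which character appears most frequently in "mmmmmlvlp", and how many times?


Input: 'mmmmmlvlp'
Operation: tally each character
Counts: 'l':2, 'm':5, 'p':1, 'v':1
Maximum: 'm' appears 5 times


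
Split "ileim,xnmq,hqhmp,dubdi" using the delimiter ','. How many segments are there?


Input string: 'ileim,xnmq,hqhmp,dubdi'
Delimiter: ','
Split result: 'ileim', 'xnmq', 'hqhmp', 'dubdi'
Number of parts: 4


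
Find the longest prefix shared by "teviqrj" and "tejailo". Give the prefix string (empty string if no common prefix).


String 1: 'teviqrj'
String 2: 'tejailo'
Compare position by position:
pos 0: 't' vs 't' match
pos 1: 'e' vs 'e' match
pos 2: 'v' vs 'j' differ -> stop
Longest common prefix: "te" (length 2)


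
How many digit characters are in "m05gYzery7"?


Input string: 'm05gYzery7'
Operation: count digit characters (0-9)
Scan: 'm', '0'(digit), '5'(digit), 'g', 'Y', 'z', 'e', 'r', 'y', '7'(digit)
Digits found: 3
Result: 3


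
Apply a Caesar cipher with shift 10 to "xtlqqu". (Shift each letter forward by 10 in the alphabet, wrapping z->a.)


Input: 'xtlqqu', shift = 10
Operation: for each letter, (position + 10) mod 26
Mapping: 'x'(23+10=33, 33 mod 26=7)->'h', 't'(19+10=29, 29 mod 26=3)->'d', 'l'(11+10=21)->'v', 'q'(16+10=26, 26 mod 26=0)->'a', 'q'(16+10=26, 26 mod 26=0)->'a', 'u'(20+10=30, 30 mod 26=4)->'e'
Result: hdvaae


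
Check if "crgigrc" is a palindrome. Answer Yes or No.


Input string: 'crgigrc'
Reversed: 'crgigrc'
Compare pairs: s[0]='c' vs s[6]='c' (match), s[1]='r' vs s[5]='r' (match), s[2]='g' vs s[4]='g' (match)
Palindrome: Yes


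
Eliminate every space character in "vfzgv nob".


Input string: 'vfzgv nob'
Operation: remove all spaces
Words: 'vfzgv', 'nob'
Join without spaces: vfzgvnob


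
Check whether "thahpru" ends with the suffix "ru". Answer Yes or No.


Input string: 'thahpru'
Suffix to check: 'ru'
Last 2 characters of input: 'ru'
Match: True
Result: Yes


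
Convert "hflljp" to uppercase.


Input string: 'hflljp'
Operation: convert each letter to uppercase
Mapping: 'h'->'H', 'f'->'F', 'l'->'L', 'l'->'L', 'j'->'J', 'p'->'P'
Result: HFLLJP


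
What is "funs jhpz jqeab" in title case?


Input string: 'funs jhpz jqeab'
Operation: capitalize first letter of each word
Word transformations: 'funs'->'Funs', 'jhpz'->'Jhpz', 'jqeab'->'Jqeab'
Result: Funs Jhpz Jqeab


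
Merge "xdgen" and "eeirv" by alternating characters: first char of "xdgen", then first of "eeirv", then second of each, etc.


String 1: 'xdgen'
String 2: 'eeirv'
Operation: alternate characters
Pairs: 'x'+'e', 'd'+'e', 'g'+'i', 'e'+'r', 'n'+'v'
Result: xedegiernv


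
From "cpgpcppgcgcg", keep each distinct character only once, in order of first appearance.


Input: 'cpgpcppgcgcg'
Operation: keep first occurrence of each character
Scan: s[0]='c' new -> keep; s[1]='p' new -> keep; s[2]='g' new -> keep; s[3]='p' seen -> skip; s[4]='c' seen -> skip; s[5]='p' seen -> skip; s[6]='p' seen -> skip; s[7]='g' seen -> skip; s[8]='c' seen -> skip; s[9]='g' seen -> skip; s[10]='c' seen -> skip; s[11]='g' seen -> skip
Result: cpg


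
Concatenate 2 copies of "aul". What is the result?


Input string: 'aul'
Operation: repeat 2 times
Concatenation: 'aul' + 'aul'
Result: aulaul


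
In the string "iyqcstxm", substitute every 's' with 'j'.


Input string: 'iyqcstxm'
Operation: replace 's' with 'j'
Positions of 's': 4
After replacement: iyqcjtxm


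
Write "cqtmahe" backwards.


Input string: 'cqtmahe'
Operation: reverse character order
Original order: 'c' -> 'q' -> 't' -> 'm' -> 'a' -> 'h' -> 'e'
Reversed order: 'e' -> 'h' -> 'a' -> 'm' -> 't' -> 'q' -> 'c'
Result: ehamtqc


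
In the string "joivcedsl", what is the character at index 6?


Input string: 'joivcedsl'
Operation: get character at index 6
Index mapping: s[0]='j', s[1]='o', s[2]='i', s[3]='v', s[4]='c', s[5]='e', s[6]='d'
Result: 'd'


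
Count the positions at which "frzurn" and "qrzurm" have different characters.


String 1: 'frzurn'
String 2: 'qrzurm'
Compare each position: pos 0: 'f'!='q', pos 1: 'r'=='r', pos 2: 'z'=='z', pos 3: 'u'=='u', pos 4: 'r'=='r', pos 5: 'n'!='m'
Differing positions: 2
Hamming distance: 2


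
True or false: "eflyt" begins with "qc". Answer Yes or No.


Input string: 'eflyt'
Prefix to check: 'qc'
First 2 characters of input: 'ef'
Match: False
Result: No


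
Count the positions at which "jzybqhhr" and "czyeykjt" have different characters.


String 1: 'jzybqhhr'
String 2: 'czyeykjt'
Compare each position: pos 0: 'j'!='c', pos 1: 'z'=='z', pos 2: 'y'=='y', pos 3: 'b'!='e', pos 4: 'q'!='y', pos 5: 'h'!='k', pos 6: 'h'!='j', pos 7: 'r'!='t'
Differing positions: 6
Hamming distance: 6


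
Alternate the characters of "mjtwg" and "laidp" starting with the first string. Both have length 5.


String 1: 'mjtwg'
String 2: 'laidp'
Operation: alternate characters
Pairs: 'm'+'l', 'j'+'a', 't'+'i', 'w'+'d', 'g'+'p'
Result: mljatiwdgp


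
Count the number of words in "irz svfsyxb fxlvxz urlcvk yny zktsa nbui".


Input string: 'irz svfsyxb fxlvxz urlcvk yny zktsa nbui'
Operation: split by spaces
Words found: 'irz', 'svfsyxb', 'fxlvxz', 'urlcvk', 'yny', 'zktsa', 'nbui'
Word count: 7


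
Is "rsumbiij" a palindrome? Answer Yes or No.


Input string: 'rsumbiij'
Reversed: 'jiibmusr'
Compare pairs: s[0]='r' vs s[7]='j' (mismatch), s[1]='s' vs s[6]='i' (mismatch), s[2]='u' vs s[5]='i' (mismatch), s[3]='m' vs s[4]='b' (mismatch)
Palindrome: No


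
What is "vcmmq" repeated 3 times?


Input string: 'vcmmq'
Operation: repeat 3 times
Concatenation: 'vcmmq' + 'vcmmq' + 'vcmmq'
Result: vcmmqvcmmqvcmmq


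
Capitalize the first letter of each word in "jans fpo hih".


Input string: 'jans fpo hih'
Operation: capitalize first letter of each word
Word transformations: 'jans'->'Jans', 'fpo'->'Fpo', 'hih'->'Hih'
Result: Jans Fpo Hih


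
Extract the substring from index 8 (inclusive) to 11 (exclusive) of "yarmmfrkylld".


Input string: 'yarmmfrkylld'
Operation: slice [8:11]
Extract characters: s[8]='y', s[9]='l', s[10]='l'
Result: yll


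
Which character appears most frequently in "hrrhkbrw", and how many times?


Input: 'hrrhkbrw'
Operation: tally each character
Counts: 'b':1, 'h':2, 'k':1, 'r':3, 'w':1
Maximum: 'r' appears 3 times


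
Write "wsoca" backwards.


Input string: 'wsoca'
Operation: reverse character order
Original order: 'w' -> 's' -> 'o' -> 'c' -> 'a'
Reversed order: 'a' -> 'c' -> 'o' -> 's' -> 'w'
Result: acosw


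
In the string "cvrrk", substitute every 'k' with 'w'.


Input string: 'cvrrk'
Operation: replace 'k' with 'w'
Positions of 'k': 4
After replacement: cvrrw


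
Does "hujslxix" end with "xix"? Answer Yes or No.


Input string: 'hujslxix'
Suffix to check: 'xix'
Last 3 characters of input: 'xix'
Match: True
Result: Yes


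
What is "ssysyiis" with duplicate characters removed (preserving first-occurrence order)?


Input: 'ssysyiis'
Operation: keep first occurrence of each character
Scan: s[0]='s' new -> keep; s[1]='s' seen -> skip; s[2]='y' new -> keep; s[3]='s' seen -> skip; s[4]='y' seen -> skip; s[5]='i' new -> keep; s[6]='i' seen -> skip; s[7]='s' seen -> skip
Result: syi


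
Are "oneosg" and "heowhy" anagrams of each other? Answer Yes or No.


String 1: 'oneosg' -> sorted: 'egnoos'
String 2: 'heowhy' -> sorted: 'ehhowy'
Compare sorted forms: 'egnoos' != 'ehhowy'
Anagram: No


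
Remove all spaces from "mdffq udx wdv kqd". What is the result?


Input string: 'mdffq udx wdv kqd'
Operation: remove all spaces
Words: 'mdffq', 'udx', 'wdv', 'kqd'
Join without spaces: mdffqudxwdvkqd


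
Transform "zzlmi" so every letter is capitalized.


Input string: 'zzlmi'
Operation: convert each letter to uppercase
Mapping: 'z'->'Z', 'z'->'Z', 'l'->'L', 'm'->'M', 'i'->'I'
Result: ZZLMI


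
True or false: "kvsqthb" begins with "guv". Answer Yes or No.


Input string: 'kvsqthb'
Prefix to check: 'guv'
First 3 characters of input: 'kvs'
Match: False
Result: No


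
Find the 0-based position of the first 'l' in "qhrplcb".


Input string: 'qhrplcb'
Target: 'l'
Scanning left to right: s[0]='q', s[1]='h', s[2]='r', s[3]='p', s[4]='l'
First match at index: 4


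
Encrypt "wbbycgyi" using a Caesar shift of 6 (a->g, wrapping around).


Input: 'wbbycgyi', shift = 6
Operation: for each letter, (position + 6) mod 26
Mapping: 'w'(22+6=28, 28 mod 26=2)->'c', 'b'(1+6=7)->'h', 'b'(1+6=7)->'h', 'y'(24+6=30, 30 mod 26=4)->'e', 'c'(2+6=8)->'i', 'g'(6+6=12)->'m', 'y'(24+6=30, 30 mod 26=4)->'e', 'i'(8+6=14)->'o'
Result: chheimeo


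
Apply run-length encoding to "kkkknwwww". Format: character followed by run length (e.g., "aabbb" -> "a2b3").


Input: 'kkkknwwww'
Operation: identify consecutive runs
Runs: 'kkkk' -> k4, 'n' -> n1, 'wwww' -> w4
Encoded: k4n1w4


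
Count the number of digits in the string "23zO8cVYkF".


Input string: '23zO8cVYkF'
Operation: count digit characters (0-9)
Scan: '2'(digit), '3'(digit), 'z', 'O', '8'(digit), 'c', 'V', 'Y', 'k', 'F'
Digits found: 3
Result: 3


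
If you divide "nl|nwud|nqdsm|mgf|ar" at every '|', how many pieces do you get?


Input string: 'nl|nwud|nqdsm|mgf|ar'
Delimiter: '|'
Split result: 'nl', 'nwud', 'nqdsm', 'mgf', 'ar'
Number of parts: 5


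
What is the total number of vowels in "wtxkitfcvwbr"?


Input string: 'wtxkitfcvwbr'
Operation: count vowels (a, e, i, o, u)
Scan: s[0]='w', s[1]='t', s[2]='x', s[3]='k', s[4]='i' (vowel), s[5]='t', s[6]='f', s[7]='c', s[8]='v', s[9]='w', s[10]='b', s[11]='r'
Vowels found: 1
Result: 1


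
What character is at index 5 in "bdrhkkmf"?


Input string: 'bdrhkkmf'
Operation: get character at index 5
Index mapping: s[0]='b', s[1]='d', s[2]='r', s[3]='h', s[4]='k', s[5]='k'
Result: 'k'


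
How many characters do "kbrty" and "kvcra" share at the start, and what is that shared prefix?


String 1: 'kbrty'
String 2: 'kvcra'
Compare position by position:
pos 0: 'k' vs 'k' match
pos 1: 'b' vs 'v' differ -> stop
Longest common prefix: "k" (length 1)


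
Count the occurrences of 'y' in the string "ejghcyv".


Input string: 'ejghcyv'
Target character: 'y'
Scan each position: s[5]='y'
Matches found at indices: 5
Total: 1


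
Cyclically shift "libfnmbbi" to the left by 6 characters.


Input: 'libfnmbbi', shift = 6
Operation: split at index 6 and swap parts
Front part s[0:6] = 'libfnm'
Back part s[6:] = 'bbi'
Rotated = back + front = 'bbi' + 'libfnm'
Result: bbilibfnm


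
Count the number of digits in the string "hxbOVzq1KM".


Input string: 'hxbOVzq1KM'
Operation: count digit characters (0-9)
Scan: 'h', 'x', 'b', 'O', 'V', 'z', 'q', '1'(digit), 'K', 'M'
Digits found: 1
Result: 1


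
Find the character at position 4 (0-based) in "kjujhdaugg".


Input string: 'kjujhdaugg'
Operation: get character at index 4
Index mapping: s[0]='k', s[1]='j', s[2]='u', s[3]='j', s[4]='h'
Result: 'h'


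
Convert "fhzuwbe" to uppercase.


Input string: 'fhzuwbe'
Operation: convert each letter to uppercase
Mapping: 'f'->'F', 'h'->'H', 'z'->'Z', 'u'->'U', 'w'->'W', 'b'->'B', 'e'->'E'
Result: FHZUWBE


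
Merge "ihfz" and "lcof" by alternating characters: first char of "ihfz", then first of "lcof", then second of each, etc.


String 1: 'ihfz'
String 2: 'lcof'
Operation: alternate characters
Pairs: 'i'+'l', 'h'+'c', 'f'+'o', 'z'+'f'
Result: ilhcfozf


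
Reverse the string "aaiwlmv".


Input string: 'aaiwlmv'
Operation: reverse character order
Original order: 'a' -> 'a' -> 'i' -> 'w' -> 'l' -> 'm' -> 'v'
Reversed order: 'v' -> 'm' -> 'l' -> 'w' -> 'i' -> 'a' -> 'a'
Result: vmlwiaa


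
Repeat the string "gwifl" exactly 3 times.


Input string: 'gwifl'
Operation: repeat 3 times
Concatenation: 'gwifl' + 'gwifl' + 'gwifl'
Result: gwiflgwiflgwifl


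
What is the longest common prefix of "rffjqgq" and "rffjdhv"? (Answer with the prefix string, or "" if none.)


String 1: 'rffjqgq'
String 2: 'rffjdhv'
Compare position by position:
pos 0: 'r' vs 'r' match
pos 1: 'f' vs 'f' match
pos 2: 'f' vs 'f' match
pos 3: 'j' vs 'j' match
pos 4: 'q' vs 'd' differ -> stop
Longest common prefix: "rffj" (length 4)


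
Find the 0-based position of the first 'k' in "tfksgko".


Input string: 'tfksgko'
Target: 'k'
Scanning left to right: s[0]='t', s[1]='f', s[2]='k'
First match at index: 2


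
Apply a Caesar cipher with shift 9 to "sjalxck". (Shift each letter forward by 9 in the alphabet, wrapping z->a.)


Input: 'sjalxck', shift = 9
Operation: for each letter, (position + 9) mod 26
Mapping: 's'(18+9=27, 27 mod 26=1)->'b', 'j'(9+9=18)->'s', 'a'(0+9=9)->'j', 'l'(11+9=20)->'u', 'x'(23+9=32, 32 mod 26=6)->'g', 'c'(2+9=11)->'l', 'k'(10+9=19)->'t'
Result: bsjuglt


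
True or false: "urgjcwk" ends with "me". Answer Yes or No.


Input string: 'urgjcwk'
Suffix to check: 'me'
Last 2 characters of input: 'wk'
Match: False
Result: No


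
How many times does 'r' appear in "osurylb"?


Input string: 'osurylb'
Target character: 'r'
Scan each position: s[3]='r'
Matches found at indices: 3
Total: 1


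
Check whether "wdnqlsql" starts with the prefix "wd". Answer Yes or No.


Input string: 'wdnqlsql'
Prefix to check: 'wd'
First 2 characters of input: 'wd'
Match: True
Result: Yes


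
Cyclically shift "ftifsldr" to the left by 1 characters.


Input: 'ftifsldr', shift = 1
Operation: split at index 1 and swap parts
Front part s[0:1] = 'f'
Back part s[1:] = 'tifsldr'
Rotated = back + front = 'tifsldr' + 'f'
Result: tifsldrf


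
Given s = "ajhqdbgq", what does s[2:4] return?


Input string: 'ajhqdbgq'
Operation: slice [2:4]
Extract characters: s[2]='h', s[3]='q'
Result: hq


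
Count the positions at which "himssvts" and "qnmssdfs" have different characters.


String 1: 'himssvts'
String 2: 'qnmssdfs'
Compare each position: pos 0: 'h'!='q', pos 1: 'i'!='n', pos 2: 'm'=='m', pos 3: 's'=='s', pos 4: 's'=='s', pos 5: 'v'!='d', pos 6: 't'!='f', pos 7: 's'=='s'
Differing positions: 4
Hamming distance: 4


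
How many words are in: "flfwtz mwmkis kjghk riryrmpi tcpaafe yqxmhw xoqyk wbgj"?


Input string: 'flfwtz mwmkis kjghk riryrmpi tcpaafe yqxmhw xoqyk wbgj'
Operation: split by spaces
Words found: 'flfwtz', 'mwmkis', 'kjghk', 'riryrmpi', 'tcpaafe', 'yqxmhw', 'xoqyk', 'wbgj'
Word count: 8


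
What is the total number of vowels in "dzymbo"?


Input string: 'dzymbo'
Operation: count vowels (a, e, i, o, u)
Scan: s[0]='d', s[1]='z', s[2]='y', s[3]='m', s[4]='b', s[5]='o' (vowel)
Vowels found: 1
Result: 1


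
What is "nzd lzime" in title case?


Input string: 'nzd lzime'
Operation: capitalize first letter of each word
Word transformations: 'nzd'->'Nzd', 'lzime'->'Lzime'
Result: Nzd Lzime


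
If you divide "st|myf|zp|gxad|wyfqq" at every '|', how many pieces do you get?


Input string: 'st|myf|zp|gxad|wyfqq'
Delimiter: '|'
Split result: 'st', 'myf', 'zp', 'gxad', 'wyfqq'
Number of parts: 5


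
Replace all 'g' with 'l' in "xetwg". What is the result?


Input string: 'xetwg'
Operation: replace 'g' with 'l'
Positions of 'g': 4
After replacement: xetwl


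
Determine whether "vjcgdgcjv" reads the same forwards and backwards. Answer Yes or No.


Input string: 'vjcgdgcjv'
Reversed: 'vjcgdgcjv'
Compare pairs: s[0]='v' vs s[8]='v' (match), s[1]='j' vs s[7]='j' (match), s[2]='c' vs s[6]='c' (match), s[3]='g' vs s[5]='g' (match)
Palindrome: Yes


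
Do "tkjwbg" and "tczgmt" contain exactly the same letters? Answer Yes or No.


String 1: 'tkjwbg' -> sorted: 'bgjktw'
String 2: 'tczgmt' -> sorted: 'cgmttz'
Compare sorted forms: 'bgjktw' != 'cgmttz'
Anagram: No


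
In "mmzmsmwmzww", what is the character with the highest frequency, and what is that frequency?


Input: 'mmzmsmwmzww'
Operation: tally each character
Counts: 'm':5, 's':1, 'w':3, 'z':2
Maximum: 'm' appears 5 times


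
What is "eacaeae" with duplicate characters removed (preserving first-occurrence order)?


Input: 'eacaeae'
Operation: keep first occurrence of each character
Scan: s[0]='e' new -> keep; s[1]='a' new -> keep; s[2]='c' new -> keep; s[3]='a' seen -> skip; s[4]='e' seen -> skip; s[5]='a' seen -> skip; s[6]='e' seen -> skip
Result: eac


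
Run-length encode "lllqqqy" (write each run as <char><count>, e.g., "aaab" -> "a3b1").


Input: 'lllqqqy'
Operation: identify consecutive runs
Runs: 'lll' -> l3, 'qqq' -> q3, 'y' -> y1
Encoded: l3q3y1


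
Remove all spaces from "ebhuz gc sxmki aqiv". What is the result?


Input string: 'ebhuz gc sxmki aqiv'
Operation: remove all spaces
Words: 'ebhuz', 'gc', 'sxmki', 'aqiv'
Join without spaces: ebhuzgcsxmkiaqiv
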